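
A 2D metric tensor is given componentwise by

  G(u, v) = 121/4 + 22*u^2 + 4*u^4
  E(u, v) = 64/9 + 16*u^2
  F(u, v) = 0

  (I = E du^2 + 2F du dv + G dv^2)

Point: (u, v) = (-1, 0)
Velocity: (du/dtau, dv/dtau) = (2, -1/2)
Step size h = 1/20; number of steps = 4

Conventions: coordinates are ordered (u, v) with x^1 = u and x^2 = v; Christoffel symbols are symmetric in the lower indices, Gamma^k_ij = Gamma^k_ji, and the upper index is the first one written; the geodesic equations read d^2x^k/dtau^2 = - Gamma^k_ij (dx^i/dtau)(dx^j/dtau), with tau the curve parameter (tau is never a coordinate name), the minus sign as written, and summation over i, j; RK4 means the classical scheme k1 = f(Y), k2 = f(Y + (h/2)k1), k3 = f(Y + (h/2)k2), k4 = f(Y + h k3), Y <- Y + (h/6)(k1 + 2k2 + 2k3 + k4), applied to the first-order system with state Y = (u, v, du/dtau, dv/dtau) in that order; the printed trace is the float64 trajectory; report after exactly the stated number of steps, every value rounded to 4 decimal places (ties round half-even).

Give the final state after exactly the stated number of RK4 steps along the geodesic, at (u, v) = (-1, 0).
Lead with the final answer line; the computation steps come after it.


Answer: u = -0.5384, v = -0.1247, du/dtau = 2.6914, dv/dtau = -0.7609

f(Y) = (du/dtau, dv/dtau, -Gamma^u_ij Y'^i Y'^j, -Gamma^v_ij Y'^i Y'^j) with the Gammas evaluated at the stage position; h = 0.050000; intermediate values shown to 6 dp
step 0: u = -1.0000, v = 0.0000, du/dtau = 2.0000, dv/dtau = -0.5000
step 1:
  k1: at (u, v) = (-1.000000, 0.000000), (du/dtau, dv/dtau) = (2.000000, -0.500000); Gamma_uuu = -0.692308, Gamma_uuv = 0.000000, Gamma_uvv = 1.298077, Gamma_vuu = 0.000000, Gamma_vuv = -0.533333, Gamma_vvv = 0.000000; k1 = (2.000000, -0.500000, 2.444712, -1.066667)
  k2: at (u, v) = (-0.950000, -0.012500), (du/dtau, dv/dtau) = (2.061118, -0.526667); Gamma_uuu = -0.705300, Gamma_uuv = 0.000000, Gamma_uvv = 1.288054, Gamma_vuu = 0.000000, Gamma_vuv = -0.520192, Gamma_vvv = 0.000000; k2 = (2.061118, -0.526667, 2.638983, -1.129359)
  k3: at (u, v) = (-0.948472, -0.013167), (du/dtau, dv/dtau) = (2.065975, -0.528234); Gamma_uuu = -0.705685, Gamma_uuv = 0.000000, Gamma_uvv = 1.287735, Gamma_vuu = 0.000000, Gamma_vuv = -0.519768, Gamma_vvv = 0.000000; k3 = (2.065975, -0.528234, 2.652724, -1.134464)
  k4: at (u, v) = (-0.896701, -0.026412), (du/dtau, dv/dtau) = (2.132636, -0.556723); Gamma_uuu = -0.718213, Gamma_uuv = 0.000000, Gamma_uvv = 1.276290, Gamma_vuu = 0.000000, Gamma_vuv = -0.504605, Gamma_vvv = 0.000000; k4 = (2.132636, -0.556723, 2.870956, -1.198223)
  Y <- Y + (h/6)(k1 + 2k2 + 2k3 + k4): u = -0.8968, v = -0.0264, du/dtau = 2.1325, dv/dtau = -0.5566
step 2:
  k1: at (u, v) = (-0.896776, -0.026388), (du/dtau, dv/dtau) = (2.132492, -0.556604); Gamma_uuu = -0.718195, Gamma_uuv = 0.000000, Gamma_uvv = 1.276308, Gamma_vuu = 0.000000, Gamma_vuv = -0.504628, Gamma_vvv = 0.000000; k1 = (2.132492, -0.556604, 2.870599, -1.197941)
  k2: at (u, v) = (-0.843464, -0.040303), (du/dtau, dv/dtau) = (2.204257, -0.586553); Gamma_uuu = -0.729718, Gamma_uuv = 0.000000, Gamma_uvv = 1.262935, Gamma_vuu = 0.000000, Gamma_vuv = -0.487350, Gamma_vvv = 0.000000; k2 = (2.204257, -0.586553, 3.111014, -1.260203)
  k3: at (u, v) = (-0.841670, -0.041052), (du/dtau, dv/dtau) = (2.210268, -0.588110); Gamma_uuu = -0.730076, Gamma_uuv = 0.000000, Gamma_uvv = 1.262450, Gamma_vuu = 0.000000, Gamma_vuv = -0.486738, Gamma_vvv = 0.000000; k3 = (2.210268, -0.588110, 3.129980, -1.265402)
  k4: at (u, v) = (-0.786263, -0.055793), (du/dtau, dv/dtau) = (2.288991, -0.619875); Gamma_uuu = -0.739905, Gamma_uuv = 0.000000, Gamma_uvv = 1.246078, Gamma_vuu = 0.000000, Gamma_vuv = -0.466873, Gamma_vvv = 0.000000; k4 = (2.288991, -0.619875, 3.397920, -1.324881)
  Y <- Y + (h/6)(k1 + 2k2 + 2k3 + k4): u = -0.7864, v = -0.0558, du/dtau = 2.2887, dv/dtau = -0.6197
step 3:
  k1: at (u, v) = (-0.786355, -0.055769), (du/dtau, dv/dtau) = (2.288747, -0.619721); Gamma_uuu = -0.739891, Gamma_uuv = 0.000000, Gamma_uvv = 1.246107, Gamma_vuu = 0.000000, Gamma_vuv = -0.466908, Gamma_vvv = 0.000000; k1 = (2.288747, -0.619721, 3.397242, -1.324510)
  k2: at (u, v) = (-0.729137, -0.071262), (du/dtau, dv/dtau) = (2.373678, -0.652834); Gamma_uuu = -0.747001, Gamma_uuv = 0.000000, Gamma_uvv = 1.225695, Gamma_vuu = 0.000000, Gamma_vuv = -0.444373, Gamma_vvv = 0.000000; k2 = (2.373678, -0.652834, 3.686482, -1.377218)
  k3: at (u, v) = (-0.727013, -0.072090), (du/dtau, dv/dtau) = (2.380909, -0.654152); Gamma_uuu = -0.747193, Gamma_uuv = 0.000000, Gamma_uvv = 1.224854, Gamma_vuu = 0.000000, Gamma_vuv = -0.443497, Gamma_vvv = 0.000000; k3 = (2.380909, -0.654152, 3.711499, -1.381472)
  k4: at (u, v) = (-0.667310, -0.088477), (du/dtau, dv/dtau) = (2.474322, -0.688795); Gamma_uuu = -0.750000, Gamma_uuv = 0.000000, Gamma_uvv = 1.198238, Gamma_vuu = 0.000000, Gamma_vuv = -0.417682, Gamma_vvv = 0.000000; k4 = (2.474322, -0.688795, 4.023208, -1.423711)
  Y <- Y + (h/6)(k1 + 2k2 + 2k3 + k4): u = -0.6674, v = -0.0885, du/dtau = 2.4739, dv/dtau = -0.6886
step 4:
  k1: at (u, v) = (-0.667420, -0.088457), (du/dtau, dv/dtau) = (2.473883, -0.688601); Gamma_uuu = -0.750000, Gamma_uuv = 0.000000, Gamma_uvv = 1.198293, Gamma_vuu = 0.000000, Gamma_vuv = -0.417732, Gamma_vvv = 0.000000; k1 = (2.473883, -0.688601, 4.021874, -1.423228)
  k2: at (u, v) = (-0.605573, -0.105672), (du/dtau, dv/dtau) = (2.574430, -0.724182); Gamma_uuu = -0.746549, Gamma_uuv = 0.000000, Gamma_uvv = 1.163392, Gamma_vuu = 0.000000, Gamma_vuv = -0.388596, Gamma_vvv = 0.000000; k2 = (2.574430, -0.724182, 4.337767, -1.448965)
  k3: at (u, v) = (-0.603059, -0.106561), (du/dtau, dv/dtau) = (2.582328, -0.724826); Gamma_uuu = -0.746245, Gamma_uuv = 0.000000, Gamma_uvv = 1.161784, Gamma_vuu = 0.000000, Gamma_vuv = -0.387361, Gamma_vvv = 0.000000; k3 = (2.582328, -0.724826, 4.365903, -1.450076)
  k4: at (u, v) = (-0.538304, -0.124698), (du/dtau, dv/dtau) = (2.692178, -0.761105); Gamma_uuu = -0.733169, Gamma_uuv = 0.000000, Gamma_uvv = 1.114332, Gamma_vuu = 0.000000, Gamma_vuv = -0.354174, Gamma_vvv = 0.000000; k4 = (2.692178, -0.761105, 4.668367, -1.451426)
  Y <- Y + (h/6)(k1 + 2k2 + 2k3 + k4): u = -0.5384, v = -0.1247, du/dtau = 2.6914, dv/dtau = -0.7609


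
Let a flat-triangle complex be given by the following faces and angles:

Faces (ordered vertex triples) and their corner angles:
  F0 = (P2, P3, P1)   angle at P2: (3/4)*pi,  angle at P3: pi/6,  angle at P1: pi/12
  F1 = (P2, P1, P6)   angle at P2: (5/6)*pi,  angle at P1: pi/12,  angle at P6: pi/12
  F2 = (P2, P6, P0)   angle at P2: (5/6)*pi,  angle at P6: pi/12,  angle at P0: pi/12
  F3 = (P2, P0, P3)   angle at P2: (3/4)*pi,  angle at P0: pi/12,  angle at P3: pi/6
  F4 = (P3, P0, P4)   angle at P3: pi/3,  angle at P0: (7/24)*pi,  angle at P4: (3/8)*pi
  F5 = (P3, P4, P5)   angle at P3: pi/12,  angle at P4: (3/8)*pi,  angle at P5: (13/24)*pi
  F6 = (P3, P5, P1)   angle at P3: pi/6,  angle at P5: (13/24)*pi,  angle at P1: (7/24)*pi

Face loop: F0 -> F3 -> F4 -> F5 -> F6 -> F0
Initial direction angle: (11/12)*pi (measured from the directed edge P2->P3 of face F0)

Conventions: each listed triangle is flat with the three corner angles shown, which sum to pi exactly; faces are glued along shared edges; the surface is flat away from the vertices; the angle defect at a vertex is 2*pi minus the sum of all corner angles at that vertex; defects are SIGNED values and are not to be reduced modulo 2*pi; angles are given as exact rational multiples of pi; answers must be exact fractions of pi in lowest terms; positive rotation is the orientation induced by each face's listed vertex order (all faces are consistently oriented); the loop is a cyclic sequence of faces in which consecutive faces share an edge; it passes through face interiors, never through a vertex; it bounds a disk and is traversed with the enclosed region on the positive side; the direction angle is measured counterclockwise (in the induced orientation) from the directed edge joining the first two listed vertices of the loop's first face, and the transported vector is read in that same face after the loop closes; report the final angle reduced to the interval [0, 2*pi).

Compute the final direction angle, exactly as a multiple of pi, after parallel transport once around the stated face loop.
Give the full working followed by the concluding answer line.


enclosed vertex P3: corner angles sum to (11/12)*pi, defect = 2*pi - (11/12)*pi = (13/12)*pi
by Gauss-Bonnet the loop rotates the vector by the enclosed defect sum (positive orientation, mod 2*pi)
final angle = (11/12)*pi + (13/12)*pi = 0 (mod 2*pi)

Answer: final direction angle = 0


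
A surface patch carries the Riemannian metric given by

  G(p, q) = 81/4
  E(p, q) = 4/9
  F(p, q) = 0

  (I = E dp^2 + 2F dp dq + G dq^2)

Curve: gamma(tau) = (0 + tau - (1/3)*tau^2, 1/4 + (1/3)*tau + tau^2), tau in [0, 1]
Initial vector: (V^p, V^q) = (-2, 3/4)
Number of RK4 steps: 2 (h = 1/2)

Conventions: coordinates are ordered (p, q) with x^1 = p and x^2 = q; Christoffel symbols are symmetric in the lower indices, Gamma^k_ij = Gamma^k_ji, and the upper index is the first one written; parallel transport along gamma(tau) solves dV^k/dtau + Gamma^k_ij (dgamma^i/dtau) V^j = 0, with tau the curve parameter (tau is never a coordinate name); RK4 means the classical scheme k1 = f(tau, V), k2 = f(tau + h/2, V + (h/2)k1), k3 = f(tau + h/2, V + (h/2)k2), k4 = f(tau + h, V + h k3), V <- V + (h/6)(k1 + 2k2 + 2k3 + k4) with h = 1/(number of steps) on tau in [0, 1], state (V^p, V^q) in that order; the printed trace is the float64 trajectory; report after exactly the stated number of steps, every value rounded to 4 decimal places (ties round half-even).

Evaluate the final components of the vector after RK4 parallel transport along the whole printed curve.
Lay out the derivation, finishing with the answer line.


gamma'(tau) = (1 - (2/3)*tau, 1/3 + 2*tau); f(tau, V)^k = -Gamma^k_ij(gamma(tau)) gamma'^i(tau) V^j; h = 1/2; intermediate values shown to 6 dp
curve data and Christoffel symbols at the stage parameters:
  tau = 0.000000: gamma = (0.000000, 0.250000), gamma' = (1.000000, 0.333333); Gamma_ppp = 0.000000, Gamma_ppq = 0.000000, Gamma_pqq = 0.000000, Gamma_qpp = 0.000000, Gamma_qpq = 0.000000, Gamma_qqq = 0.000000
  tau = 0.250000: gamma = (0.229167, 0.395833), gamma' = (0.833333, 0.833333); Gamma_ppp = 0.000000, Gamma_ppq = 0.000000, Gamma_pqq = 0.000000, Gamma_qpp = 0.000000, Gamma_qpq = 0.000000, Gamma_qqq = 0.000000
  tau = 0.500000: gamma = (0.416667, 0.666667), gamma' = (0.666667, 1.333333); Gamma_ppp = 0.000000, Gamma_ppq = 0.000000, Gamma_pqq = 0.000000, Gamma_qpp = 0.000000, Gamma_qpq = 0.000000, Gamma_qqq = 0.000000
  tau = 0.750000: gamma = (0.562500, 1.062500), gamma' = (0.500000, 1.833333); Gamma_ppp = 0.000000, Gamma_ppq = 0.000000, Gamma_pqq = 0.000000, Gamma_qpp = 0.000000, Gamma_qpq = 0.000000, Gamma_qqq = 0.000000
  tau = 1.000000: gamma = (0.666667, 1.583333), gamma' = (0.333333, 2.333333); Gamma_ppp = 0.000000, Gamma_ppq = 0.000000, Gamma_pqq = 0.000000, Gamma_qpp = 0.000000, Gamma_qpq = 0.000000, Gamma_qqq = 0.000000
step 0: V^p = -2.0000, V^q = 0.7500
step 1: k1 = (0.000000, 0.000000), k2 = (0.000000, 0.000000), k3 = (0.000000, 0.000000), k4 = (0.000000, 0.000000); V <- V + (h/6)(k1 + 2k2 + 2k3 + k4): V^p = -2.0000, V^q = 0.7500
step 2: k1 = (0.000000, 0.000000), k2 = (0.000000, 0.000000), k3 = (0.000000, 0.000000), k4 = (0.000000, 0.000000); V <- V + (h/6)(k1 + 2k2 + 2k3 + k4): V^p = -2.0000, V^q = 0.7500

Answer: V^p = -2.0000, V^q = 0.7500


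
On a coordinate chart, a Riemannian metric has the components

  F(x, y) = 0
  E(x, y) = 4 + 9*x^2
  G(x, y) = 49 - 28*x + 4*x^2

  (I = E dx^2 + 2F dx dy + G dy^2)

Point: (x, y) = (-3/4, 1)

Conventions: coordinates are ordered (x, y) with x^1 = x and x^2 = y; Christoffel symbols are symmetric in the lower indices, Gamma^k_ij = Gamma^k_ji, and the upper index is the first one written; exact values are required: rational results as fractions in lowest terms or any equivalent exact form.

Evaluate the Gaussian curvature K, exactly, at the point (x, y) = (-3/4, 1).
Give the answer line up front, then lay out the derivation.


Answer: K = 6912/357425

E = 145/16, F = 0, G = 289/4, EG - F^2 = 41905/64 at the point
E_x = -27/2, E_y = 0, F_x = 0, F_y = 0, G_x = -34, G_y = 0
E_yy = 0, F_xy = 0, G_xx = 8
Apply the Brioschi formula K = (det M1 - det M2)/(EG - F^2)^2 over the derivative matrices of E, F, G.
M1 = [[-E_yy/2 + F_xy - G_xx/2, E_x/2, F_x - E_y/2], [F_y - G_x/2, E, F], [G_y/2, F, G]] = [[-4, -27/4, 0], [17, 145/16, 0], [0, 0, 289/4]]; det M1 = 45373/8
M2 = [[0, E_y/2, G_x/2], [E_y/2, E, F], [G_x/2, F, G]] = [[0, 0, -17], [0, 145/16, 0], [-17, 0, 289/4]]; det M2 = -41905/16
det M1 - det M2 = 132651/16; K = 132651/16 / (41905/64)^2 = 6912/357425


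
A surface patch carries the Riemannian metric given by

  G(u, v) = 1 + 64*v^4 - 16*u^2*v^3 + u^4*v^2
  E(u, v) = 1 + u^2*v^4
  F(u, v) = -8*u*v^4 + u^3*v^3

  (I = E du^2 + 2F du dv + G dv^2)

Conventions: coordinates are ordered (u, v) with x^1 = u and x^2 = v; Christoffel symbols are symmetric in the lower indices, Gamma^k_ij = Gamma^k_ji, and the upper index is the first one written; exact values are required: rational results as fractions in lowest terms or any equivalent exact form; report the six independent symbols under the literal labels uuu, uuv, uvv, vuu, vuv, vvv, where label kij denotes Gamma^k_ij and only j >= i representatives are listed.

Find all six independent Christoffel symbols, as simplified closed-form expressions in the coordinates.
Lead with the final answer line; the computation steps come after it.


Answer: Gamma_uuu = u*v^4/(u^4*v^2 + u^2*v^4 - 16*u^2*v^3 + 64*v^4 + 1), Gamma_uuv = 2*u^2*v^3/(u^4*v^2 + u^2*v^4 - 16*u^2*v^3 + 64*v^4 + 1), Gamma_uvv = (u^3*v^2 - 16*u*v^3)/(u^4*v^2 + u^2*v^4 - 16*u^2*v^3 + 64*v^4 + 1), Gamma_vuu = (u^2*v^3 - 8*v^4)/(u^4*v^2 + u^2*v^4 - 16*u^2*v^3 + 64*v^4 + 1), Gamma_vuv = (2*u^3*v^2 - 16*u*v^3)/(u^4*v^2 + u^2*v^4 - 16*u^2*v^3 + 64*v^4 + 1), Gamma_vvv = (u^4*v - 24*u^2*v^2 + 128*v^3)/(u^4*v^2 + u^2*v^4 - 16*u^2*v^3 + 64*v^4 + 1)

E = 1 + u^2*v^4; F = -8*u*v^4 + u^3*v^3; G = 1 + 64*v^4 - 16*u^2*v^3 + u^4*v^2
Gamma^k_ij = (1/2) g^{kl} (d_i g_jl + d_j g_il - d_l g_ij), with g^inv = (1/(EG-F^2)) [[G, -F], [-F, E]]
first partials: E_u = 2*u*v^4, E_v = 4*u^2*v^3, F_u = -8*v^4 + 3*u^2*v^3, F_v = -32*u*v^3 + 3*u^3*v^2, G_u = -32*u*v^3 + 4*u^3*v^2, G_v = 256*v^3 - 48*u^2*v^2 + 2*u^4*v
D = EG - F^2 = 1 + 64*v^4 - 16*u^2*v^3 + u^2*v^4 + u^4*v^2
expanded: Gamma^u_uu = (G E_u - 2F F_u + F E_v)/(2D), Gamma^u_uv = (G E_v - F G_u)/(2D), Gamma^u_vv = (2G F_v - G G_u - F G_v)/(2D), Gamma^v_uu = (2E F_u - E E_v - F E_u)/(2D), Gamma^v_uv = (E G_u - F E_v)/(2D), Gamma^v_vv = (E G_v - 2F F_v + F G_u)/(2D); substitute and cancel common factors


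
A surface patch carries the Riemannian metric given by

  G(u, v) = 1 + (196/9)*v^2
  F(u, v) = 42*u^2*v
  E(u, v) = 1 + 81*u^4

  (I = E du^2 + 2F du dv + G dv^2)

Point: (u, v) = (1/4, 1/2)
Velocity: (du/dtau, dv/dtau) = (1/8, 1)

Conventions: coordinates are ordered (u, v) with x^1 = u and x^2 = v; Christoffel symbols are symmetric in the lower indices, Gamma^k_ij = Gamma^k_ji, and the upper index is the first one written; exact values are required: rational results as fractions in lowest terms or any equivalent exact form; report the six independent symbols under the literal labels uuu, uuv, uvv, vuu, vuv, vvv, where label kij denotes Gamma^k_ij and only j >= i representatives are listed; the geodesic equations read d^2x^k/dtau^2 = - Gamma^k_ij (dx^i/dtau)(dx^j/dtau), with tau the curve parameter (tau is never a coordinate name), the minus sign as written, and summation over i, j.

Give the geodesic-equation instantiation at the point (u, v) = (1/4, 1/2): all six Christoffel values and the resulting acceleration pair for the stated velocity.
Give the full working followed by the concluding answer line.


E = 337/256, F = 21/16, G = 58/9 at the point
E_u = 81/16, E_v = 0, F_u = 21/2, F_v = 21/8, G_u = 0, G_v = 196/9
EG - F^2 = 15577/2304;  g^inv = (2304/15577) * [[58/9, -21/16], [-21/16, 337/256]]
first-kind symbols [ij,l] = (1/2)(d_i g_jl + d_j g_il - d_l g_ij): [uu,u] = E_u/2 = 81/32, [uu,v] = F_u - E_v/2 = 21/2, [uv,u] = E_v/2 = 0, [uv,v] = G_u/2 = 0, [vv,u] = F_v - G_u/2 = 21/8, [vv,v] = G_v/2 = 98/9
Gamma^u_ij = (G*[ij,u] - F*[ij,v])/(EG - F^2), Gamma^v_ij = (E*[ij,v] - F*[ij,u])/(EG - F^2)
Gamma_uuu = 5832/15577, Gamma_uuv = 0, Gamma_uvv = 6048/15577, Gamma_vuu = 24192/15577, Gamma_vuv = 0, Gamma_vvv = 25088/15577
d^2u/dtau^2 = -(Gamma_uuu*(1/8)^2 + 2*Gamma_uuv*(1/8)*(1) + Gamma_uvv*(1)^2) = -49113/124616
d^2v/dtau^2 = -(Gamma_vuu*(1/8)^2 + 2*Gamma_vuv*(1/8)*(1) + Gamma_vvv*(1)^2) = -25466/15577

Answer: Gamma_uuu = 5832/15577, Gamma_uuv = 0, Gamma_uvv = 6048/15577, Gamma_vuu = 24192/15577, Gamma_vuv = 0, Gamma_vvv = 25088/15577; accelerations (d^2u/dtau^2, d^2v/dtau^2) = (-49113/124616, -25466/15577)


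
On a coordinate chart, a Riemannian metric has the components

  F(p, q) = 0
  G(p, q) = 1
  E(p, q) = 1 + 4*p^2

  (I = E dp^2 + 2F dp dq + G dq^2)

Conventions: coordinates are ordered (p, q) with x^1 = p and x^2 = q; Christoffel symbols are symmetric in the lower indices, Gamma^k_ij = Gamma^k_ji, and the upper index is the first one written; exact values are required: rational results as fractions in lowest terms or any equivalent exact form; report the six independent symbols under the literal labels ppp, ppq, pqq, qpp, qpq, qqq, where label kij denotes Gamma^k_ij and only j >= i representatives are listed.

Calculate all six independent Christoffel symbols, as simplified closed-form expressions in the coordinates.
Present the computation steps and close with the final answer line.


E = 1 + 4*p^2; F = 0; G = 1
Gamma^k_ij = (1/2) g^{kl} (d_i g_jl + d_j g_il - d_l g_ij), with g^inv = (1/(EG-F^2)) [[G, -F], [-F, E]]
first partials: E_p = 8*p, E_q = 0, F_p = 0, F_q = 0, G_p = 0, G_q = 0
D = EG - F^2 = 1 + 4*p^2
expanded: Gamma^p_pp = (G E_p - 2F F_p + F E_q)/(2D), Gamma^p_pq = (G E_q - F G_p)/(2D), Gamma^p_qq = (2G F_q - G G_p - F G_q)/(2D), Gamma^q_pp = (2E F_p - E E_q - F E_p)/(2D), Gamma^q_pq = (E G_p - F E_q)/(2D), Gamma^q_qq = (E G_q - 2F F_q + F G_p)/(2D); substitute and cancel common factors

Answer: Gamma_ppp = 4*p/(4*p^2 + 1), Gamma_ppq = 0, Gamma_pqq = 0, Gamma_qpp = 0, Gamma_qpq = 0, Gamma_qqq = 0


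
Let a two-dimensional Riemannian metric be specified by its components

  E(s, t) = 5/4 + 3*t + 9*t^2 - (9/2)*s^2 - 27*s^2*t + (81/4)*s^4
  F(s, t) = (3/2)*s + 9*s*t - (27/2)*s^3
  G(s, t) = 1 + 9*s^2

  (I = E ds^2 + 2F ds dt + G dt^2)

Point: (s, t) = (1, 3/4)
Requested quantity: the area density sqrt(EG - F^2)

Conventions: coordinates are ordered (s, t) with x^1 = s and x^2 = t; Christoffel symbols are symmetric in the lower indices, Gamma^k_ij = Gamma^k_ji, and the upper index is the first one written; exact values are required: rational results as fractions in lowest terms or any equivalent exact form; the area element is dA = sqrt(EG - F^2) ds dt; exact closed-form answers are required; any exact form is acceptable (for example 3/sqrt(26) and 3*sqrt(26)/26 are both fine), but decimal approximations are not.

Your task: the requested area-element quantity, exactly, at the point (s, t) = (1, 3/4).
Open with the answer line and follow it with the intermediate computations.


Answer: sqrt(EG - F^2) = sqrt(209)/4

E = 65/16, F = -21/4, G = 10; EG - F^2 = 209/16


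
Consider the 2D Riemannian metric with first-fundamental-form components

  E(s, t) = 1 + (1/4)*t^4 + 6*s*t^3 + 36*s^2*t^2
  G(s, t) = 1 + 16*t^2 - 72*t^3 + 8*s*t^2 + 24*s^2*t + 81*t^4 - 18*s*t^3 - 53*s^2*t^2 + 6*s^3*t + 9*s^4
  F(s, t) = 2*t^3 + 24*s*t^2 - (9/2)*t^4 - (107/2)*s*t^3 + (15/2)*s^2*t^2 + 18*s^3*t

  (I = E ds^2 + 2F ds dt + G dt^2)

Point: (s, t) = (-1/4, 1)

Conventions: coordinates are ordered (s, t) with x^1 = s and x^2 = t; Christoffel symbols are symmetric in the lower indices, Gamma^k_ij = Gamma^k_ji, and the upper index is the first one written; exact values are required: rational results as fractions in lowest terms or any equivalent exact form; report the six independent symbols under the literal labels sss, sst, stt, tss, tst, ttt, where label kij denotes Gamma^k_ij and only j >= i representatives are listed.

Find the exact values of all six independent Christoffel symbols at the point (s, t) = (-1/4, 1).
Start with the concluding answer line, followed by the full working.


Answer: Gamma_sss = -1536/7073, Gamma_sst = 128/7073, Gamma_stt = 3648/7073, Gamma_tss = -7776/7073, Gamma_tst = 648/7073, Gamma_ttt = 18468/7073

E = 2, F = 81/16, G = 6817/256 at the point
E_s = -12, E_t = 1, F_s = -239/8, F_t = 537/32, G_s = 81/16, G_t = 4617/32
EG - F^2 = 7073/256;  g^inv = (256/7073) * [[6817/256, -81/16], [-81/16, 2]]
first-kind symbols [ij,l] = (1/2)(d_i g_jl + d_j g_il - d_l g_ij): [ss,s] = E_s/2 = -6, [ss,t] = F_s - E_t/2 = -243/8, [st,s] = E_t/2 = 1/2, [st,t] = G_s/2 = 81/32, [tt,s] = F_t - G_s/2 = 57/4, [tt,t] = G_t/2 = 4617/64
Gamma^s_ij = (G*[ij,s] - F*[ij,t])/(EG - F^2), Gamma^t_ij = (E*[ij,t] - F*[ij,s])/(EG - F^2)


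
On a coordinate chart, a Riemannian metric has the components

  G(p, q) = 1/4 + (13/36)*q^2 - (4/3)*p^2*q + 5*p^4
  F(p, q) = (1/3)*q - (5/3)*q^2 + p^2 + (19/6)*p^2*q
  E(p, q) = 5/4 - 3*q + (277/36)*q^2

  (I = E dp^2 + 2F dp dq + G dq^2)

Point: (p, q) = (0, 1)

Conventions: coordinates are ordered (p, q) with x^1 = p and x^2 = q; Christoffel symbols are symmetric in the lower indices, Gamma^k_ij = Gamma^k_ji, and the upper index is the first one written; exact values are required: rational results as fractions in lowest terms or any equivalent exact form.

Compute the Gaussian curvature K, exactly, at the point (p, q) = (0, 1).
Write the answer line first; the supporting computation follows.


Answer: K = 17721/361201

E = 107/18, F = -4/3, G = 11/18, EG - F^2 = 601/324 at the point
E_p = 0, E_q = 223/18, F_p = 0, F_q = -3, G_p = 0, G_q = 13/18
E_qq = 277/18, F_pq = 0, G_pp = -8/3
Brioschi: K = (det M1 - det M2) / (EG - F^2)^2 with the standard first/second-derivative matrices M1, M2.
M1 = [[-E_qq/2 + F_pq - G_pp/2, E_p/2, F_p - E_q/2], [F_q - G_p/2, E, F], [G_q/2, F, G]] = [[-229/36, 0, -223/36], [-3, 107/18, -4/3], [13/36, -4/3, 11/18]]; det M1 = -181027/7776
M2 = [[0, E_q/2, G_p/2], [E_q/2, E, F], [G_p/2, F, G]] = [[0, 223/36, 0], [223/36, 107/18, -4/3], [0, -4/3, 11/18]]; det M2 = -547019/23328
det M1 - det M2 = 1969/11664; K = 1969/11664 / (601/324)^2 = 17721/361201


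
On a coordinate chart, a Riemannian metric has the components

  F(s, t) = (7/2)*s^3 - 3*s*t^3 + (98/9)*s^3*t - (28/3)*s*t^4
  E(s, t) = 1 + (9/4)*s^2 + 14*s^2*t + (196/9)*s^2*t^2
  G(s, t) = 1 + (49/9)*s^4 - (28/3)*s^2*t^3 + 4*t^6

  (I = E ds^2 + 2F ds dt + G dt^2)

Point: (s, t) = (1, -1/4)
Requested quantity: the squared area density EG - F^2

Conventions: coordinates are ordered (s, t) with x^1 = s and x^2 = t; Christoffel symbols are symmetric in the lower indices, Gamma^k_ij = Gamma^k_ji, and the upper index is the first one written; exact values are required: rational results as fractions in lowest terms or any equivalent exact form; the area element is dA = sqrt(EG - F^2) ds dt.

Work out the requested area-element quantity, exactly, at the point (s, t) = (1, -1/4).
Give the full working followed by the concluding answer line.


E = 10/9, F = 227/288, G = 60745/9216; EG - F^2 = 61769/9216

Answer: EG - F^2 = 61769/9216


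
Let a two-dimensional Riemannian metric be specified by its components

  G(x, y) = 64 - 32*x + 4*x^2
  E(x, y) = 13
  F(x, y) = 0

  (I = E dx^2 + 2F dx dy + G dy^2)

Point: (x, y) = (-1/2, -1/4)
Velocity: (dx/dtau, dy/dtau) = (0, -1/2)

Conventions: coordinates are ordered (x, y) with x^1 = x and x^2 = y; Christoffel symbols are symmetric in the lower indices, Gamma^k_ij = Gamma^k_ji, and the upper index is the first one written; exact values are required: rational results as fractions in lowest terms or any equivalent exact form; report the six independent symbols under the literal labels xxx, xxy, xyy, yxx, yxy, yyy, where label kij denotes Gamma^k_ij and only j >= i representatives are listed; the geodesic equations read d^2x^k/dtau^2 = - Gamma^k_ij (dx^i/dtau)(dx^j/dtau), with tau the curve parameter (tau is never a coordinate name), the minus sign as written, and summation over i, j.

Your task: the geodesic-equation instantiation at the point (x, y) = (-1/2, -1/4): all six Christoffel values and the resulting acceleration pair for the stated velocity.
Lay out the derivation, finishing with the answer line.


E = 13, F = 0, G = 81 at the point
E_x = 0, E_y = 0, F_x = 0, F_y = 0, G_x = -36, G_y = 0
EG - F^2 = 1053;  g^inv = (1/1053) * [[81, 0], [0, 13]]
first-kind symbols [ij,l] = (1/2)(d_i g_jl + d_j g_il - d_l g_ij): [xx,x] = E_x/2 = 0, [xx,y] = F_x - E_y/2 = 0, [xy,x] = E_y/2 = 0, [xy,y] = G_x/2 = -18, [yy,x] = F_y - G_x/2 = 18, [yy,y] = G_y/2 = 0
Gamma^x_ij = (G*[ij,x] - F*[ij,y])/(EG - F^2), Gamma^y_ij = (E*[ij,y] - F*[ij,x])/(EG - F^2)
Gamma_xxx = 0, Gamma_xxy = 0, Gamma_xyy = 18/13, Gamma_yxx = 0, Gamma_yxy = -2/9, Gamma_yyy = 0
d^2x/dtau^2 = -(Gamma_xxx*(0)^2 + 2*Gamma_xxy*(0)*(-1/2) + Gamma_xyy*(-1/2)^2) = -9/26
d^2y/dtau^2 = -(Gamma_yxx*(0)^2 + 2*Gamma_yxy*(0)*(-1/2) + Gamma_yyy*(-1/2)^2) = 0

Answer: Gamma_xxx = 0, Gamma_xxy = 0, Gamma_xyy = 18/13, Gamma_yxx = 0, Gamma_yxy = -2/9, Gamma_yyy = 0; accelerations (d^2x/dtau^2, d^2y/dtau^2) = (-9/26, 0)


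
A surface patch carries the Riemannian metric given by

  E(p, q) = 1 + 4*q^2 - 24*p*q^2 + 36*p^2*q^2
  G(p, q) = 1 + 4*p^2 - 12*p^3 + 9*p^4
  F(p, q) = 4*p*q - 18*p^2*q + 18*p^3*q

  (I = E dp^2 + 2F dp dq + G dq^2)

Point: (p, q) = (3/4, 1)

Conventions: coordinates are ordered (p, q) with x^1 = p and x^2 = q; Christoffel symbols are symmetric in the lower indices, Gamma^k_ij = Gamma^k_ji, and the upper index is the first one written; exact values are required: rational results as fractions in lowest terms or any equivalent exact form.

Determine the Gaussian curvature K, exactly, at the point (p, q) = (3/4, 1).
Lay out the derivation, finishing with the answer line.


E = 29/4, F = 15/32, G = 265/256, EG - F^2 = 1865/256 at the point
E_p = 30, E_q = 25/2, F_p = 59/8, F_q = 15/32, G_p = 15/16, G_q = 0
E_qq = 25/2, F_pq = 59/8, G_pp = 59/4
Compute both Brioschi determinants and normalise by (EG - F^2)^2.
M1 = [[-E_qq/2 + F_pq - G_pp/2, E_p/2, F_p - E_q/2], [F_q - G_p/2, E, F], [G_q/2, F, G]] = [[-25/4, 15, 9/8], [0, 29/4, 15/32], [0, 15/32, 265/256]]; det M1 = -46625/1024
M2 = [[0, E_q/2, G_p/2], [E_q/2, E, F], [G_p/2, F, G]] = [[0, 25/4, 15/32], [25/4, 29/4, 15/32], [15/32, 15/32, 265/256]]; det M2 = -40225/1024
det M1 - det M2 = -25/4; K = -25/4 / (1865/256)^2 = -16384/139129

Answer: K = -16384/139129


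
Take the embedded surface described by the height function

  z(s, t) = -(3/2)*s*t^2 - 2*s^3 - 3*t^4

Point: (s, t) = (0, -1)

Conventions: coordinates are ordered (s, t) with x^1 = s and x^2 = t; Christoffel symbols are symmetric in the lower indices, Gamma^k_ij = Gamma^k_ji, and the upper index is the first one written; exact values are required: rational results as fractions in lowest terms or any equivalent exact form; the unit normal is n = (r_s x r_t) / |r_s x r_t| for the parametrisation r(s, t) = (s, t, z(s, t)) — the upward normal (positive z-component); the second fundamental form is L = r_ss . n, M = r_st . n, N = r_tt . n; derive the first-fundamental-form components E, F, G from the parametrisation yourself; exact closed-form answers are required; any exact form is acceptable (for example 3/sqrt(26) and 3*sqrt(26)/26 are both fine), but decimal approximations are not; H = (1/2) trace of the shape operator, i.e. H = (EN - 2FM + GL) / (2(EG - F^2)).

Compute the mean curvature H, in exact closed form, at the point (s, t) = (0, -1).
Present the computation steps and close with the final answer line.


z_s = -3/2, z_t = 12, z_ss = 0, z_st = 3, z_tt = -36
E = 13/4, F = -18, G = 145; answer radicand W^2 = 589/4
unnormalised second-form numerators: l = 0, m = 3, n = -36; L = l/sqrt(589/4), and similarly M = m/sqrt(W^2), N = n/sqrt(W^2)
H = (E*n - 2*F*m + G*l) / (2*(EG - F^2)*sqrt(W^2)); E*n - 2*F*m + G*l = -9, EG - F^2 = 589/4, so H = (-18/589)/sqrt(589/4)

Answer: H = -36*sqrt(589)/346921


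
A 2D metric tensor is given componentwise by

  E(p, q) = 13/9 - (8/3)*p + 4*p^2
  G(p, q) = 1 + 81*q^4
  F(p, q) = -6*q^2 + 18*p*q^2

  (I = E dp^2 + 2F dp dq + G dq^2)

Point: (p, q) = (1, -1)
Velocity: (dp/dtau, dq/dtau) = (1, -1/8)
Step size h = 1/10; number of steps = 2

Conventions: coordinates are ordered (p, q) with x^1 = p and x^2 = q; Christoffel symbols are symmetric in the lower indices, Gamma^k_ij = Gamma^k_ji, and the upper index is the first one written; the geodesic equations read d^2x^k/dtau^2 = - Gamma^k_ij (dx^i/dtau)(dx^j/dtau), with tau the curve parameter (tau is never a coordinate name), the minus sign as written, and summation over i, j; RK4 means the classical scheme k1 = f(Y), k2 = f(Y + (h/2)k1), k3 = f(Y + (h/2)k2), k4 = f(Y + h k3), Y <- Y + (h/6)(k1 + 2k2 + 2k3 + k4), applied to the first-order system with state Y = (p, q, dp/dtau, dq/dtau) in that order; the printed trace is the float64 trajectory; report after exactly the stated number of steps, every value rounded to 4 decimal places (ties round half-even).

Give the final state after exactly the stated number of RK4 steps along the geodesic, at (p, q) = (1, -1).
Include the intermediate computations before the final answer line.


f(Y) = (dp/dtau, dq/dtau, -Gamma^p_ij Y'^i Y'^j, -Gamma^q_ij Y'^i Y'^j) with the Gammas evaluated at the stage position; h = 0.100000; intermediate values shown to 6 dp
step 0: p = 1.0000, q = -1.0000, dp/dtau = 1.0000, dq/dtau = -0.1250
step 1:
  k1: at (p, q) = (1.000000, -1.000000), (dp/dtau, dq/dtau) = (1.000000, -0.125000); Gamma_ppp = 0.031830, Gamma_ppq = 0.000000, Gamma_pqq = -0.286472, Gamma_qpp = 0.214854, Gamma_qpq = 0.000000, Gamma_qqq = -1.933687; k1 = (1.000000, -0.125000, -0.027354, -0.184640)
  k2: at (p, q) = (1.050000, -1.006250), (dp/dtau, dq/dtau) = (0.998632, -0.134232); Gamma_ppp = 0.033295, Gamma_ppq = 0.000000, Gamma_pqq = -0.301530, Gamma_qpp = 0.211684, Gamma_qpq = 0.000000, Gamma_qqq = -1.917066; k2 = (0.998632, -0.134232, -0.027771, -0.176564)
  k3: at (p, q) = (1.049932, -1.006712), (dp/dtau, dq/dtau) = (0.998611, -0.133828); Gamma_ppp = 0.033233, Gamma_ppq = 0.000000, Gamma_pqq = -0.301107, Gamma_qpp = 0.211505, Gamma_qpq = 0.000000, Gamma_qqq = -1.916320; k3 = (0.998611, -0.133828, -0.027748, -0.176597)
  k4: at (p, q) = (1.099861, -1.013383), (dp/dtau, dq/dtau) = (0.997225, -0.142660); Gamma_ppp = 0.034538, Gamma_ppq = 0.000000, Gamma_pqq = -0.315005, Gamma_qpp = 0.208225, Gamma_qpq = 0.000000, Gamma_qqq = -1.899106; k4 = (0.997225, -0.142660, -0.027936, -0.168421)
  Y <- Y + (h/6)(k1 + 2k2 + 2k3 + k4): p = 1.0999, q = -1.0134, dp/dtau = 0.9972, dq/dtau = -0.1427
step 2:
  k1: at (p, q) = (1.099862, -1.013396), (dp/dtau, dq/dtau) = (0.997228, -0.142656); Gamma_ppp = 0.034537, Gamma_ppq = 0.000000, Gamma_pqq = -0.314993, Gamma_qpp = 0.208220, Gamma_qpq = 0.000000, Gamma_qqq = -1.899085; k1 = (0.997228, -0.142656, -0.027935, -0.168419)
  k2: at (p, q) = (1.149723, -1.020529), (dp/dtau, dq/dtau) = (0.995831, -0.151077); Gamma_ppp = 0.035679, Gamma_ppq = 0.000000, Gamma_pqq = -0.327707, Gamma_qpp = 0.204825, Gamma_qpq = 0.000000, Gamma_qqq = -1.881271; k2 = (0.995831, -0.151077, -0.027903, -0.160182)
  k3: at (p, q) = (1.149653, -1.020950), (dp/dtau, dq/dtau) = (0.995833, -0.150665); Gamma_ppp = 0.035620, Gamma_ppq = 0.000000, Gamma_pqq = -0.327297, Gamma_qpp = 0.204671, Gamma_qpq = 0.000000, Gamma_qqq = -1.880628; k3 = (0.995833, -0.150665, -0.027894, -0.160278)
  k4: at (p, q) = (1.199445, -1.028463), (dp/dtau, dq/dtau) = (0.994438, -0.158684); Gamma_ppp = 0.036613, Gamma_ppq = 0.000000, Gamma_pqq = -0.338895, Gamma_qpp = 0.201210, Gamma_qpq = 0.000000, Gamma_qqq = -1.862432; k4 = (0.994438, -0.158684, -0.027673, -0.152081)
  Y <- Y + (h/6)(k1 + 2k2 + 2k3 + k4): p = 1.1994, q = -1.0285, dp/dtau = 0.9944, dq/dtau = -0.1587

Answer: p = 1.1994, q = -1.0285, dp/dtau = 0.9944, dq/dtau = -0.1587


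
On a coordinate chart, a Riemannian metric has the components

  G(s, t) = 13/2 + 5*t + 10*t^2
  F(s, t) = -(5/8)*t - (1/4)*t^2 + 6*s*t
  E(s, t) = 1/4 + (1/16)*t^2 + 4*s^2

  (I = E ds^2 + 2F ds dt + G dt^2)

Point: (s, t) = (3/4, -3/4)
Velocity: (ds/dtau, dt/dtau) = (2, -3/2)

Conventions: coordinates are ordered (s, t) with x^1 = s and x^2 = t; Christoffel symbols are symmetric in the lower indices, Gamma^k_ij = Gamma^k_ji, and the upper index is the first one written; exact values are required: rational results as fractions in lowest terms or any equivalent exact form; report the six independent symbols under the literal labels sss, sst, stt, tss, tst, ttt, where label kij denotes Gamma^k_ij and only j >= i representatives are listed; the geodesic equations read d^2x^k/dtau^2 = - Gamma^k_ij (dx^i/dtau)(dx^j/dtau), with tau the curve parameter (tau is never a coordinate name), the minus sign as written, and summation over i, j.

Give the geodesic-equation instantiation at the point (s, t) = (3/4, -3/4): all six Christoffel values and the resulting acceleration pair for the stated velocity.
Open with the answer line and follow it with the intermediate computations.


Answer: Gamma_sss = 47337/48941, Gamma_sst = -1608/48941, Gamma_stt = 83392/48941, Gamma_tss = -35205/195764, Gamma_tst = -585/48941, Gamma_ttt = 1120/48941; accelerations (d^2s/dtau^2, d^2t/dtau^2) = (-386628/48941, 29175/48941)

E = 649/256, F = -195/64, G = 67/8 at the point
E_s = 6, E_t = -3/32, F_s = -9/2, F_t = 17/4, G_s = 0, G_t = -10
EG - F^2 = 48941/4096;  g^inv = (4096/48941) * [[67/8, 195/64], [195/64, 649/256]]
first-kind symbols [ij,l] = (1/2)(d_i g_jl + d_j g_il - d_l g_ij): [ss,s] = E_s/2 = 3, [ss,t] = F_s - E_t/2 = -285/64, [st,s] = E_t/2 = -3/64, [st,t] = G_s/2 = 0, [tt,s] = F_t - G_s/2 = 17/4, [tt,t] = G_t/2 = -5
Gamma^s_ij = (G*[ij,s] - F*[ij,t])/(EG - F^2), Gamma^t_ij = (E*[ij,t] - F*[ij,s])/(EG - F^2)
Gamma_sss = 47337/48941, Gamma_sst = -1608/48941, Gamma_stt = 83392/48941, Gamma_tss = -35205/195764, Gamma_tst = -585/48941, Gamma_ttt = 1120/48941
d^2s/dtau^2 = -(Gamma_sss*(2)^2 + 2*Gamma_sst*(2)*(-3/2) + Gamma_stt*(-3/2)^2) = -386628/48941
d^2t/dtau^2 = -(Gamma_tss*(2)^2 + 2*Gamma_tst*(2)*(-3/2) + Gamma_ttt*(-3/2)^2) = 29175/48941


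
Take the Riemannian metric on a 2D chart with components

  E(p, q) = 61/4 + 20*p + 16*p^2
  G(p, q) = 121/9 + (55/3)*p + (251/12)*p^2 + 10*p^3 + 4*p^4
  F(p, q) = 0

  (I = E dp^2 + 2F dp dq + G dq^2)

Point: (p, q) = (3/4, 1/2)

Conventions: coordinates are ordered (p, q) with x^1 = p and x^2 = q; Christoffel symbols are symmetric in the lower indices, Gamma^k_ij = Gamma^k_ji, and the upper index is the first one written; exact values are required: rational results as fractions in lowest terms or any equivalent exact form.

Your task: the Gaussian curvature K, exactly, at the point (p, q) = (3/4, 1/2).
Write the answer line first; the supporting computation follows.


Answer: K = -432/123245

E = 157/4, F = 0, G = 400/9, EG - F^2 = 15700/9 at the point
E_p = 44, E_q = 0, F_p = 0, F_q = 0, G_p = 220/3, G_q = 0
E_qq = 0, F_pq = 0, G_pp = 683/6
Using the Brioschi determinant formula for K from the metric derivatives:
M1 = [[-E_qq/2 + F_pq - G_pp/2, E_p/2, F_p - E_q/2], [F_q - G_p/2, E, F], [G_q/2, F, G]] = [[-683/12, 22, 0], [-110/3, 157/4, 0], [0, 0, 400/9]]; det M1 = -570925/9
M2 = [[0, E_q/2, G_p/2], [E_q/2, E, F], [G_p/2, F, G]] = [[0, 0, 110/3], [0, 157/4, 0], [110/3, 0, 400/9]]; det M2 = -474925/9
det M1 - det M2 = -32000/3; K = -32000/3 / (15700/9)^2 = -432/123245


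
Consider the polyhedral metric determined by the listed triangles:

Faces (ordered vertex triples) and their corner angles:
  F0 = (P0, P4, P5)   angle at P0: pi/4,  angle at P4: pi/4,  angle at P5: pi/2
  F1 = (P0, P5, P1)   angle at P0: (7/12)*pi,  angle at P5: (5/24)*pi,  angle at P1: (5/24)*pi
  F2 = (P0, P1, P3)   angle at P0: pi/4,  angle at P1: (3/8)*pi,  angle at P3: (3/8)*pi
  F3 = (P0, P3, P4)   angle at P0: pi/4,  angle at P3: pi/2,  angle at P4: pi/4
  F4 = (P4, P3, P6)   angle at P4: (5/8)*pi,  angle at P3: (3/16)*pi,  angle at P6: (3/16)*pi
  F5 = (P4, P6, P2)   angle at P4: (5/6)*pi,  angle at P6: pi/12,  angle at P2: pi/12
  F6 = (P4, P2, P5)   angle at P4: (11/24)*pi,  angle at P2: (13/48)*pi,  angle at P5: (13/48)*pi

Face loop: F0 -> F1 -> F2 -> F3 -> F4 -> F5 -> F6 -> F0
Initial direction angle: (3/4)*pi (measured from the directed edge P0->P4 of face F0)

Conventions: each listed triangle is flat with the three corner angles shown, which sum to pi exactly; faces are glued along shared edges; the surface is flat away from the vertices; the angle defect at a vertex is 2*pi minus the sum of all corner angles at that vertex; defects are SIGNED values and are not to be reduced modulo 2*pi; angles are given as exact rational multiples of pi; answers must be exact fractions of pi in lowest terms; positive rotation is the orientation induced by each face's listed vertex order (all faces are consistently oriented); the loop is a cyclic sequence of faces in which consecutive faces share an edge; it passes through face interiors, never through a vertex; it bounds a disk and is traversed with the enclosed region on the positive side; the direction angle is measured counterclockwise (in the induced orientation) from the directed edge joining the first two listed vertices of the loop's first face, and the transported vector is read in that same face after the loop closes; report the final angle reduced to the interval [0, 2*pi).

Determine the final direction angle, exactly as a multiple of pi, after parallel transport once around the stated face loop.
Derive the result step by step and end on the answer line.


enclosed vertex P0: corner angles sum to (4/3)*pi, defect = 2*pi - (4/3)*pi = (2/3)*pi
enclosed vertex P4: corner angles sum to (29/12)*pi, defect = 2*pi - (29/12)*pi = (-5/12)*pi
holonomy = initial angle + sum of enclosed defects (mod 2*pi), positive in the induced orientation
final angle = (3/4)*pi + pi/4 = pi (mod 2*pi)

Answer: final direction angle = pi


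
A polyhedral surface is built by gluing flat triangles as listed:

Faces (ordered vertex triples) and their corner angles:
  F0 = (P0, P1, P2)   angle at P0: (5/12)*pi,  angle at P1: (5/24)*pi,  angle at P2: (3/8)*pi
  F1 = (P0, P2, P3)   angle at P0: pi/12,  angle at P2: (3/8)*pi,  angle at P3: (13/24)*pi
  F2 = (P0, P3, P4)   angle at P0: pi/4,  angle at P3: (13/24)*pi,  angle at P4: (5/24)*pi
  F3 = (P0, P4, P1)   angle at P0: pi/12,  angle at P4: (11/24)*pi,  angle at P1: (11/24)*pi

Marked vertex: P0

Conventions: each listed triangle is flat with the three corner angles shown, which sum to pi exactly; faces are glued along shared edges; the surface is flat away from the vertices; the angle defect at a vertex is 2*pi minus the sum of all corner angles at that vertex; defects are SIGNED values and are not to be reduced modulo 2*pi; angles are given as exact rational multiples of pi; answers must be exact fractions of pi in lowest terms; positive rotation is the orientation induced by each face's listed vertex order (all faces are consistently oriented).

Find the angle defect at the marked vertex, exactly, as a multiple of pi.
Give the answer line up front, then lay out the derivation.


Answer: defect(P0) = (7/6)*pi

Sum of corner angles at P0: (5/6)*pi
defect = 2*pi - (5/6)*pi


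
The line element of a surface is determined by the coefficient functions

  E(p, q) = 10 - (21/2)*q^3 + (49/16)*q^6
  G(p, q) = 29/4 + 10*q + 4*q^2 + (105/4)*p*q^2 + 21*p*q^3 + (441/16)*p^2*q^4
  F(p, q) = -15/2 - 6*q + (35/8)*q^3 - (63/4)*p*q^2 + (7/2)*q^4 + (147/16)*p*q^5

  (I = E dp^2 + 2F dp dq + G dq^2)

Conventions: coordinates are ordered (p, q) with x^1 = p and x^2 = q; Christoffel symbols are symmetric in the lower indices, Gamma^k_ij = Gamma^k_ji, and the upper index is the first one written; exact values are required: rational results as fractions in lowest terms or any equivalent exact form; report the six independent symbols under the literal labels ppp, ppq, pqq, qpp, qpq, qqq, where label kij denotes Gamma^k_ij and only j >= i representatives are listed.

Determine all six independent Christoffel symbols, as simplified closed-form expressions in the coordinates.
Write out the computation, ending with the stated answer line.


E = 10 - (21/2)*q^3 + (49/16)*q^6; F = -15/2 - 6*q + (35/8)*q^3 - (63/4)*p*q^2 + (7/2)*q^4 + (147/16)*p*q^5; G = 29/4 + 10*q + 4*q^2 + (105/4)*p*q^2 + 21*p*q^3 + (441/16)*p^2*q^4
Gamma^k_ij = (1/2) g^{kl} (d_i g_jl + d_j g_il - d_l g_ij), with g^inv = (1/(EG-F^2)) [[G, -F], [-F, E]]
first partials: E_p = 0, E_q = -(63/2)*q^2 + (147/8)*q^5, F_p = -(63/4)*q^2 + (147/16)*q^5, F_q = -6 + (105/8)*q^2 - (63/2)*p*q + 14*q^3 + (735/16)*p*q^4, G_p = (105/4)*q^2 + 21*q^3 + (441/8)*p*q^4, G_q = 10 + 8*q + (105/2)*p*q + 63*p*q^2 + (441/4)*p^2*q^3
D = EG - F^2 = 65/4 + 10*q + 4*q^2 - (21/2)*q^3 + (105/4)*p*q^2 + 21*p*q^3 + (49/16)*q^6 + (441/16)*p^2*q^4
expanded: Gamma^p_pp = (G E_p - 2F F_p + F E_q)/(2D), Gamma^p_pq = (G E_q - F G_p)/(2D), Gamma^p_qq = (2G F_q - G G_p - F G_q)/(2D), Gamma^q_pp = (2E F_p - E E_q - F E_p)/(2D), Gamma^q_pq = (E G_p - F E_q)/(2D), Gamma^q_qq = (E G_q - 2F F_q + F G_p)/(2D); substitute and cancel common factors

Answer: Gamma_ppp = 0, Gamma_ppq = (147*q^5 - 252*q^2)/(441*p^2*q^4 + 336*p*q^3 + 420*p*q^2 + 49*q^6 - 168*q^3 + 64*q^2 + 160*q + 260), Gamma_pqq = (294*p*q^4 - 504*p*q + 56*q^3 - 96)/(441*p^2*q^4 + 336*p*q^3 + 420*p*q^2 + 49*q^6 - 168*q^3 + 64*q^2 + 160*q + 260), Gamma_qpp = 0, Gamma_qpq = (441*p*q^4 + 168*q^3 + 210*q^2)/(441*p^2*q^4 + 336*p*q^3 + 420*p*q^2 + 49*q^6 - 168*q^3 + 64*q^2 + 160*q + 260), Gamma_qqq = (882*p^2*q^3 + 504*p*q^2 + 420*p*q + 64*q + 80)/(441*p^2*q^4 + 336*p*q^3 + 420*p*q^2 + 49*q^6 - 168*q^3 + 64*q^2 + 160*q + 260)
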